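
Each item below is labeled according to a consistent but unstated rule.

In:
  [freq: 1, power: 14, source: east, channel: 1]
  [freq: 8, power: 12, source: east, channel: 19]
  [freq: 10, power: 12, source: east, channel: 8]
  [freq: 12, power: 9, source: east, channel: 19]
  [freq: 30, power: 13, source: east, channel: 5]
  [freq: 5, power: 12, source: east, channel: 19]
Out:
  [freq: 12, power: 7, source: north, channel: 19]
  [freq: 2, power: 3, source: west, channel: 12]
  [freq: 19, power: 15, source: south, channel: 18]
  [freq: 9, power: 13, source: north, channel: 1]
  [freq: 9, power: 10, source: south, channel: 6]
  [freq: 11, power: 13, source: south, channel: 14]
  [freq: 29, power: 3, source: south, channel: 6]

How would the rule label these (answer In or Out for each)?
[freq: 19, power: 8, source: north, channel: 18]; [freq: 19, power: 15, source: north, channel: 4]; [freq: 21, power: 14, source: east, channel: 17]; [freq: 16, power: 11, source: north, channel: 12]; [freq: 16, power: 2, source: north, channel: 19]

Out, Out, In, Out, Out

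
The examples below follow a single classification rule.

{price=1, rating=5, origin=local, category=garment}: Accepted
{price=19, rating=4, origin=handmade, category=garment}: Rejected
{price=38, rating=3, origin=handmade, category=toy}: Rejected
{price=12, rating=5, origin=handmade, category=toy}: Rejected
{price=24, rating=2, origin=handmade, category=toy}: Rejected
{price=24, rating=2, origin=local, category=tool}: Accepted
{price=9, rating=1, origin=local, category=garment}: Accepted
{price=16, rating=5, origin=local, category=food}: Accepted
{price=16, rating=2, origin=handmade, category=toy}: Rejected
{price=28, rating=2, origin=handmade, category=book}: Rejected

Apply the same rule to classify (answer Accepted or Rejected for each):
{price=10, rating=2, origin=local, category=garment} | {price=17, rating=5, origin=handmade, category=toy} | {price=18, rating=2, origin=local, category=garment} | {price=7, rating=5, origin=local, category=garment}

The distinguishing property — origin is local — holds for all the 'Accepted' cases and none of the 'Rejected' cases.
{price=10, rating=2, origin=local, category=garment} → origin is local → Accepted.
{price=17, rating=5, origin=handmade, category=toy} → origin is handmade → Rejected.
{price=18, rating=2, origin=local, category=garment} → origin is local → Accepted.
{price=7, rating=5, origin=local, category=garment} → origin is local → Accepted.

Accepted, Rejected, Accepted, Accepted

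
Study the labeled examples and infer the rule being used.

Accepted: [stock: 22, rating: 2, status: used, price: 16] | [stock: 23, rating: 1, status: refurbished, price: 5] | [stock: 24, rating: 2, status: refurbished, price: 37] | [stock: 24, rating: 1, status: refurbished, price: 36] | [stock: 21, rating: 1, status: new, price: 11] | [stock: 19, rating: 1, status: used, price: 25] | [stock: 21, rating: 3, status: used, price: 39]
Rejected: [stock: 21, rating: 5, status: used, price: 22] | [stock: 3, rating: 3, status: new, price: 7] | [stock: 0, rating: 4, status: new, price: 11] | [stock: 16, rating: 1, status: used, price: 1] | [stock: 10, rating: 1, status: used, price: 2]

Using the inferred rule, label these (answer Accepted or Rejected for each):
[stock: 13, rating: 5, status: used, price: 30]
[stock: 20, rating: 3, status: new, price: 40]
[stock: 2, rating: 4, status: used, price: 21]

A rule that fits every label: stock ≥ 19 AND rating ≤ 3 — true of each 'Accepted' example, false of each 'Rejected' one.
[stock: 13, rating: 5, status: used, price: 30]: stock = 13, rating = 5 — doesn't qualify, so Rejected. [stock: 20, rating: 3, status: new, price: 40]: stock = 20, rating = 3 — satisfies this, so Accepted. [stock: 2, rating: 4, status: used, price: 21]: stock = 2, rating = 4 — doesn't qualify, so Rejected.

Rejected, Accepted, Rejected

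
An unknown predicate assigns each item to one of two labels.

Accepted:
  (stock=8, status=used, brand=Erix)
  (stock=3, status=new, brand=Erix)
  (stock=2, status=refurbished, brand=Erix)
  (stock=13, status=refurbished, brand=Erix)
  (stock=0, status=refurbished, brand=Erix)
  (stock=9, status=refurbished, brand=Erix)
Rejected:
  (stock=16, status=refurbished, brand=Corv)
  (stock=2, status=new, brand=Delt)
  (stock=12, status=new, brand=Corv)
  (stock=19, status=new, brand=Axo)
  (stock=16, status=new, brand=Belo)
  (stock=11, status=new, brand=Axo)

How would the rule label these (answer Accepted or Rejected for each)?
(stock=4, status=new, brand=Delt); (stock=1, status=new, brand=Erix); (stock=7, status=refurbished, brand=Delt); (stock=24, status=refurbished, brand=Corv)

Rejected, Accepted, Rejected, Rejected

Looking at the examples, the only property every 'Accepted' case has and every 'Rejected' case lacks is: brand is Erix.
(stock=4, status=new, brand=Delt): Rejected (brand is Delt).
(stock=1, status=new, brand=Erix): Accepted (brand is Erix).
(stock=7, status=refurbished, brand=Delt): Rejected (brand is Delt).
(stock=24, status=refurbished, brand=Corv): Rejected (brand is Corv).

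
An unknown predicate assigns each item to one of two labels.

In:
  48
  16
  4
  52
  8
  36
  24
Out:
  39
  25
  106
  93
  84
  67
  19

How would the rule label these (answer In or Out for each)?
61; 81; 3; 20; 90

The classifier is using: even AND at most 52.
61: 61 is odd, 61 > 52, does not fit → Out.
81: 81 is odd, 81 > 52, does not fit → Out.
3: 3 is odd, 3 ≤ 52, does not fit → Out.
20: 20 is even, 20 ≤ 52, checks out → In.
90: 90 is even, 90 > 52, does not fit → Out.

Out, Out, Out, In, Out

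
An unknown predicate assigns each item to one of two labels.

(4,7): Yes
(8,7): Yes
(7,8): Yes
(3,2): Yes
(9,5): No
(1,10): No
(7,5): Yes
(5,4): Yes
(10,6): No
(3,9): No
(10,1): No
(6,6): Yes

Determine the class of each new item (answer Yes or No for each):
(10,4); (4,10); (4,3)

No, No, Yes

Every 'Yes' example satisfies: max ≤ 8. None of the 'No' examples do.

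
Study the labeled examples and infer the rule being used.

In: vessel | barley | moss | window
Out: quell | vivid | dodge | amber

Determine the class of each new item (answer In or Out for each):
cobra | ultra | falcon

One predicate separates the groups cleanly: even length.
Out: cobra, since length 5. Out: ultra, since length 5. In: falcon, since length 6.

Out, Out, In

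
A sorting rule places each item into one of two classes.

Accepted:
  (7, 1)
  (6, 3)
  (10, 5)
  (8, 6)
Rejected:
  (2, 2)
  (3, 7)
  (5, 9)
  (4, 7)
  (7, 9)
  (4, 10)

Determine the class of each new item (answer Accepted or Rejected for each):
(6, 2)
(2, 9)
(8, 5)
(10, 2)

Accepted, Rejected, Accepted, Accepted

The pattern is that an item is 'Accepted' exactly when: first > second.
(6, 2): 6 > 2 — fits, so Accepted.
(2, 9): 2 < 9 — doesn't qualify, so Rejected.
(8, 5): 8 > 5 — fits, so Accepted.
(10, 2): 10 > 2 — fits, so Accepted.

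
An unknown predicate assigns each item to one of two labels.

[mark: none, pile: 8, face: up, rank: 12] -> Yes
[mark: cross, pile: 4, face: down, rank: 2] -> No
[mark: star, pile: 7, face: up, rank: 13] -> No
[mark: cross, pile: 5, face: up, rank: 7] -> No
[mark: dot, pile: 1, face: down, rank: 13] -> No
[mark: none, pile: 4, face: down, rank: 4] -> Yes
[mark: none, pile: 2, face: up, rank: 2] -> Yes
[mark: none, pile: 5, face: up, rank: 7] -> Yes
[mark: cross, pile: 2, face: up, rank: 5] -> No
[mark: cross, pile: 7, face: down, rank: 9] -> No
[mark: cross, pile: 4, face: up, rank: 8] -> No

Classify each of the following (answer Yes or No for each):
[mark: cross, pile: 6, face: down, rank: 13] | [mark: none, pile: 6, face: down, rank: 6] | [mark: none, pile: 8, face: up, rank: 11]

The pattern is that an item is 'Yes' exactly when: mark is none.
[mark: cross, pile: 6, face: down, rank: 13]: mark is cross — doesn't match, so No. [mark: none, pile: 6, face: down, rank: 6]: mark is none — qualifies, so Yes. [mark: none, pile: 8, face: up, rank: 11]: mark is none — qualifies, so Yes.

No, Yes, Yes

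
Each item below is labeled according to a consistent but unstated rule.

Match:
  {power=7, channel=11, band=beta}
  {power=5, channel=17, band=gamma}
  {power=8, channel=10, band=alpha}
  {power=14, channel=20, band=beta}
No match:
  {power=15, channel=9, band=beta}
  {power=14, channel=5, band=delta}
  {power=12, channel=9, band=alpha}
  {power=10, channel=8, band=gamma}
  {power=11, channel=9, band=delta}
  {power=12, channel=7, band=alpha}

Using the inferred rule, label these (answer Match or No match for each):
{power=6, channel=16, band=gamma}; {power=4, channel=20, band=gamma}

Match, Match

Rule: channel ≥ 10. This holds for each 'Match' example and fails for each 'No match' one.
{power=6, channel=16, band=gamma} — channel = 16, hence Match. {power=4, channel=20, band=gamma} — channel = 20, hence Match.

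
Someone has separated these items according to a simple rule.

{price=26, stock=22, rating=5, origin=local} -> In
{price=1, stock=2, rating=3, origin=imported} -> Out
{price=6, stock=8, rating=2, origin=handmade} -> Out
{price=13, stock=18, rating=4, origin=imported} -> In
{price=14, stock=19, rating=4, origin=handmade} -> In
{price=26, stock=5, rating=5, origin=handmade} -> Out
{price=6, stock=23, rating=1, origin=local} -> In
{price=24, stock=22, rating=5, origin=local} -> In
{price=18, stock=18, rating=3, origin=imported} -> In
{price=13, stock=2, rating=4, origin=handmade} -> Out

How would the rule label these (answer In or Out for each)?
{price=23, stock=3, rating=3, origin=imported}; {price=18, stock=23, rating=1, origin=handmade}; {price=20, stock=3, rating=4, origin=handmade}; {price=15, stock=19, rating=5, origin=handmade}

Out, In, Out, In

One predicate separates the groups cleanly: stock ≥ 18.
{price=23, stock=3, rating=3, origin=imported}: Out (stock = 3).
{price=18, stock=23, rating=1, origin=handmade}: In (stock = 23).
{price=20, stock=3, rating=4, origin=handmade}: Out (stock = 3).
{price=15, stock=19, rating=5, origin=handmade}: In (stock = 19).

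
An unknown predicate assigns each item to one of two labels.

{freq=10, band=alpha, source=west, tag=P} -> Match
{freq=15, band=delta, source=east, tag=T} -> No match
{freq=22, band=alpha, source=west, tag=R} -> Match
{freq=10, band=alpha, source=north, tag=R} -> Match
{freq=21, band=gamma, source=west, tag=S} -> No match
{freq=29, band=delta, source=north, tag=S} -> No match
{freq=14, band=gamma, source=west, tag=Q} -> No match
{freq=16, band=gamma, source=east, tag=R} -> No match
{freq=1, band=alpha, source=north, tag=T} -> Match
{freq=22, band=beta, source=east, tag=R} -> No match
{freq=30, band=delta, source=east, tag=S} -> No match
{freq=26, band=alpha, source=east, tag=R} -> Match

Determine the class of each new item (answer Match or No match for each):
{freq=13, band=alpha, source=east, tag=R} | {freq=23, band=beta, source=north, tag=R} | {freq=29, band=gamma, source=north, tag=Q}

The classifier is using: band is alpha.
{freq=13, band=alpha, source=east, tag=R}: band is alpha — has this property, so Match. {freq=23, band=beta, source=north, tag=R}: band is beta — does not pass, so No match. {freq=29, band=gamma, source=north, tag=Q}: band is gamma — does not pass, so No match.

Match, No match, No match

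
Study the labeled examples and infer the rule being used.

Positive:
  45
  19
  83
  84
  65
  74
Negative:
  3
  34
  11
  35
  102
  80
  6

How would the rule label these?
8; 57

Negative, Positive

The classifier is using: digit sum ≥ 9.
8: digit sum 8 — does not satisfy this, so Negative.
57: digit sum 5+7 = 12 — passes, so Positive.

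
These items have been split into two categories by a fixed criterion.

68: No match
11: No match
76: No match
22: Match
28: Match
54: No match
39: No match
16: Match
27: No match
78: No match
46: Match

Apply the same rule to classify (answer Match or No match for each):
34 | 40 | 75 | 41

Match, Match, No match, No match

Rule: even AND at most 46. This holds for each 'Match' example and fails for each 'No match' one.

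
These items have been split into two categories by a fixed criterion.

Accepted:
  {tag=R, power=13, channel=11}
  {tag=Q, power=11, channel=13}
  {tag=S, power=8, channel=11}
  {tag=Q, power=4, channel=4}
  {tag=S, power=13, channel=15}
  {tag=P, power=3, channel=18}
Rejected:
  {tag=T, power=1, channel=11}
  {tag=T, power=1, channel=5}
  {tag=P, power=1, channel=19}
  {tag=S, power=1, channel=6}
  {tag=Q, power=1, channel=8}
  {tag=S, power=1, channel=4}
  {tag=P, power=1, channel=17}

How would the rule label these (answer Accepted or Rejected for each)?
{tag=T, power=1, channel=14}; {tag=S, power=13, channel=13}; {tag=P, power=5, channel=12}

Rejected, Accepted, Accepted

The pattern is that an item is 'Accepted' exactly when: power ≥ 3.
{tag=T, power=1, channel=14}: Rejected (power = 1).
{tag=S, power=13, channel=13}: Accepted (power = 13).
{tag=P, power=5, channel=12}: Accepted (power = 5).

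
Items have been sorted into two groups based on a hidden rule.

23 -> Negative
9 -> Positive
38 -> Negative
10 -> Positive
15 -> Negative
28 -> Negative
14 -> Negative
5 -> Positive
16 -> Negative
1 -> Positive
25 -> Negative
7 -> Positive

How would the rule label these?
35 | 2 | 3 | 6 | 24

Negative, Positive, Positive, Positive, Negative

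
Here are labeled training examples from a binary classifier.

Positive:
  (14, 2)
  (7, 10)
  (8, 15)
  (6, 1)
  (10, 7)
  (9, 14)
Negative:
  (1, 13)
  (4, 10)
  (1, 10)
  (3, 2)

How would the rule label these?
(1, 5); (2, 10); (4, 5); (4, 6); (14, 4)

Negative, Negative, Negative, Negative, Positive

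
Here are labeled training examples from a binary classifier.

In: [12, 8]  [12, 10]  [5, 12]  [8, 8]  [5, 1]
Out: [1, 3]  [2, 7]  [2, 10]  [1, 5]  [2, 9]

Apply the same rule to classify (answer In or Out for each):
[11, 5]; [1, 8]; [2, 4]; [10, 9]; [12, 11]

In, Out, Out, In, In

The pattern is that an item is 'In' exactly when: first ≥ 3.
[11, 5]: first 11, satisfies this → In.
[1, 8]: first 1, doesn't match → Out.
[2, 4]: first 2, doesn't match → Out.
[10, 9]: first 10, satisfies this → In.
[12, 11]: first 12, satisfies this → In.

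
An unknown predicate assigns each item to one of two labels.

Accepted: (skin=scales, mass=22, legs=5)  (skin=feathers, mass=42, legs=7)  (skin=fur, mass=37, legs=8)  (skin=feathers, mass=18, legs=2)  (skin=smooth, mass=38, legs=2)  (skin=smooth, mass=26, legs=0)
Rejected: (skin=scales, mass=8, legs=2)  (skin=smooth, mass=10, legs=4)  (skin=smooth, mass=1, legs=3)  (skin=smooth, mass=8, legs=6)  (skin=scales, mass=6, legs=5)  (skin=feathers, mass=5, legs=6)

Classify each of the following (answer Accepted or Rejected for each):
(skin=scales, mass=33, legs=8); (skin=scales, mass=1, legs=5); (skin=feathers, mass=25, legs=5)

The pattern is that an item is 'Accepted' exactly when: mass ≥ 18.
(skin=scales, mass=33, legs=8) → mass = 33 → Accepted. (skin=scales, mass=1, legs=5) → mass = 1 → Rejected. (skin=feathers, mass=25, legs=5) → mass = 25 → Accepted.

Accepted, Rejected, Accepted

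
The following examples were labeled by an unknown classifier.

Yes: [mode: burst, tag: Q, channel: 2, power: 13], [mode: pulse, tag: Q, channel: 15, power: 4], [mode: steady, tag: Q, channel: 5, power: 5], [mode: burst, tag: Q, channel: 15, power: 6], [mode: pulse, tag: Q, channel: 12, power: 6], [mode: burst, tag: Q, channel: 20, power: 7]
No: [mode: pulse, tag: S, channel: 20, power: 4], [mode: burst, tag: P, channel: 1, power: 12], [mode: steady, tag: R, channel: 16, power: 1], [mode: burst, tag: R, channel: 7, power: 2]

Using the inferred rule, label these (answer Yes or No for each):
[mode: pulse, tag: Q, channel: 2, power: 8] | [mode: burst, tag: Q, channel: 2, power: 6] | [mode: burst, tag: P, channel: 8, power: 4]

Yes, Yes, No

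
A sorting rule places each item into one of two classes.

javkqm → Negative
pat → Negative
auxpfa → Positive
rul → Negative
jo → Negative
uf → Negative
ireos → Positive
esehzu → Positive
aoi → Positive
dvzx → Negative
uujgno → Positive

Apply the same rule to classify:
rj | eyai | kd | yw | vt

Negative, Positive, Negative, Negative, Negative

One predicate separates the groups cleanly: has ≥ 2 vowels.
rj → 0 vowels → Negative.
eyai → 3 vowels → Positive.
kd → 0 vowels → Negative.
yw → 0 vowels → Negative.
vt → 0 vowels → Negative.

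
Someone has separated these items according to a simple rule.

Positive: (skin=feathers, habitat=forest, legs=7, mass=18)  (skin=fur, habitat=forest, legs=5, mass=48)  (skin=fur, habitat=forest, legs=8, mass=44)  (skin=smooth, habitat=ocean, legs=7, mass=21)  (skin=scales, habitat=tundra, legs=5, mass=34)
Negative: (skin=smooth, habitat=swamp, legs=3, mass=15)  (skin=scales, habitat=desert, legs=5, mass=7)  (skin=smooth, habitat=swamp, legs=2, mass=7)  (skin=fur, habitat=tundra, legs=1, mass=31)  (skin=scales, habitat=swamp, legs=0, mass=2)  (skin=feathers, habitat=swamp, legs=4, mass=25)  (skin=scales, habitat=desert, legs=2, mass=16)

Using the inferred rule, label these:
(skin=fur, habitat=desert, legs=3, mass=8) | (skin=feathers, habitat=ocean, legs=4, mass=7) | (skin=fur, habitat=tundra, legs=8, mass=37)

The classifier is using: mass ≥ 15 AND legs ≥ 5.
(skin=fur, habitat=desert, legs=3, mass=8) — mass = 8, legs = 3, hence Negative.
(skin=feathers, habitat=ocean, legs=4, mass=7) — mass = 7, legs = 4, hence Negative.
(skin=fur, habitat=tundra, legs=8, mass=37) — mass = 37, legs = 8, hence Positive.

Negative, Negative, Positive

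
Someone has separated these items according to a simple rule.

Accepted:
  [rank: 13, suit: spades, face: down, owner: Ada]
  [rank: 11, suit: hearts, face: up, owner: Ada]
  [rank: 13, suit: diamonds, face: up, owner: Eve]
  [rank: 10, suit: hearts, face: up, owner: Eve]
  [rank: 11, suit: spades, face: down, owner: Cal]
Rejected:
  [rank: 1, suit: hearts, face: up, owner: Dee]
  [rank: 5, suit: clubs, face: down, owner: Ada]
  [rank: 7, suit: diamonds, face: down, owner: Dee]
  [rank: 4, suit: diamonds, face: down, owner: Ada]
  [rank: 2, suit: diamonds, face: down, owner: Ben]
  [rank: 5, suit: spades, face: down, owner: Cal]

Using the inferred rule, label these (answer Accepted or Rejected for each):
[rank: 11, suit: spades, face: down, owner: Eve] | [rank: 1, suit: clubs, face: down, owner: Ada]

Accepted, Rejected

The rule appears to be: rank ≥ 10.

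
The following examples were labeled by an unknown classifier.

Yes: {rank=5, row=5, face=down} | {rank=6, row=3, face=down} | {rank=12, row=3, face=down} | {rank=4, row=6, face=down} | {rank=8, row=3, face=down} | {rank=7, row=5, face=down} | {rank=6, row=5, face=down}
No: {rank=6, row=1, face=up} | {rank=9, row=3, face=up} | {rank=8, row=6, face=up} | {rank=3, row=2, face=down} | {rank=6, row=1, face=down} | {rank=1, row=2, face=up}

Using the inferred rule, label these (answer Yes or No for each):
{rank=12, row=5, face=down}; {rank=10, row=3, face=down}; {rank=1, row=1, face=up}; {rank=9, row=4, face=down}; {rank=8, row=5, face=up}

The rule appears to be: face is down AND row ≥ 3.
{rank=12, row=5, face=down}: face is down, row = 5 — has this property, so Yes. {rank=10, row=3, face=down}: face is down, row = 3 — has this property, so Yes. {rank=1, row=1, face=up}: face is up, row = 1 — does not satisfy this, so No. {rank=9, row=4, face=down}: face is down, row = 4 — has this property, so Yes. {rank=8, row=5, face=up}: face is up, row = 5 — does not satisfy this, so No.

Yes, Yes, No, Yes, No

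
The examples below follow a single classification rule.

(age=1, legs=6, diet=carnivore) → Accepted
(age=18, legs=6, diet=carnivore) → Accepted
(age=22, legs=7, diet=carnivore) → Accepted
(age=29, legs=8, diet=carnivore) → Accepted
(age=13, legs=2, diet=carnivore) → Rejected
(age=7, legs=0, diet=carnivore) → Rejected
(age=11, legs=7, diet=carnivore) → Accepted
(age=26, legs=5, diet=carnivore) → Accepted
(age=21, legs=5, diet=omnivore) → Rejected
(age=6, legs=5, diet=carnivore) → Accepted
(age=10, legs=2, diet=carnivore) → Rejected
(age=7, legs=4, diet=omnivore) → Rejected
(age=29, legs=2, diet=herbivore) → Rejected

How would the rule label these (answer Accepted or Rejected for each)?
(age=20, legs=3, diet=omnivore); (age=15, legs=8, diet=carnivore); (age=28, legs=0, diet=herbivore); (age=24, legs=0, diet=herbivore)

Rejected, Accepted, Rejected, Rejected

The simplest hypothesis consistent with all the labels is: diet is carnivore AND legs ≥ 4.
(age=20, legs=3, diet=omnivore) — diet is omnivore, legs = 3, hence Rejected. (age=15, legs=8, diet=carnivore) — diet is carnivore, legs = 8, hence Accepted. (age=28, legs=0, diet=herbivore) — diet is herbivore, legs = 0, hence Rejected. (age=24, legs=0, diet=herbivore) — diet is herbivore, legs = 0, hence Rejected.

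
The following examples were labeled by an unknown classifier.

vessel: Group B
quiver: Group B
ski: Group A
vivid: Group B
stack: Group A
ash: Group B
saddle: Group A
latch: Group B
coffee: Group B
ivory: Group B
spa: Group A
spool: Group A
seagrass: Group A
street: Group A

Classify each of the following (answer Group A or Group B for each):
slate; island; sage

Rule: starts with 's'. This holds for each 'Group A' example and fails for each 'Group B' one.
slate: Group A (starts with 's'). island: Group B (starts with 'i'). sage: Group A (starts with 's').

Group A, Group B, Group A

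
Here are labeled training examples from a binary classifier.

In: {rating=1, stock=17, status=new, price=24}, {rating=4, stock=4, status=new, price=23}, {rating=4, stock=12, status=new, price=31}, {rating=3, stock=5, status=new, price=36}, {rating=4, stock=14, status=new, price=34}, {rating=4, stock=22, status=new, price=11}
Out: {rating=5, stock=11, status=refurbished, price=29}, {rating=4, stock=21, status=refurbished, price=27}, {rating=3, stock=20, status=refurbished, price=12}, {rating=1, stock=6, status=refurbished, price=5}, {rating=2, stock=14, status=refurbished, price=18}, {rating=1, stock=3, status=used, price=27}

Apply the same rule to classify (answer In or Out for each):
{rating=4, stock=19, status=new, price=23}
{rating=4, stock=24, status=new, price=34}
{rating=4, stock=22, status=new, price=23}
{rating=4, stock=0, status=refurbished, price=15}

In, In, In, Out

A rule that fits every label: status is new — true of each 'In' example, false of each 'Out' one.
{rating=4, stock=19, status=new, price=23}: In (status is new).
{rating=4, stock=24, status=new, price=34}: In (status is new).
{rating=4, stock=22, status=new, price=23}: In (status is new).
{rating=4, stock=0, status=refurbished, price=15}: Out (status is refurbished).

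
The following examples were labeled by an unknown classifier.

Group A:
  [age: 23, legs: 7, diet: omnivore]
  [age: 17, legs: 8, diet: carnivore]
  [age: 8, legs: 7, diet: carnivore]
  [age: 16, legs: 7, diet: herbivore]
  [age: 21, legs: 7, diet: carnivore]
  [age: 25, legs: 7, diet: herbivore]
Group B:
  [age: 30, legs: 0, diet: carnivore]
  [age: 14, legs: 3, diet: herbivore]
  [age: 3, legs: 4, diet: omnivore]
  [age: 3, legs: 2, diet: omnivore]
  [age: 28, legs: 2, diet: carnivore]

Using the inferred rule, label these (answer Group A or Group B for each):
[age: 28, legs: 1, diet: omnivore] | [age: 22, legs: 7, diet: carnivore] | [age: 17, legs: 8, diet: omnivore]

Group B, Group A, Group A

The distinguishing property — legs ≥ 7 — holds for all the 'Group A' cases and none of the 'Group B' cases.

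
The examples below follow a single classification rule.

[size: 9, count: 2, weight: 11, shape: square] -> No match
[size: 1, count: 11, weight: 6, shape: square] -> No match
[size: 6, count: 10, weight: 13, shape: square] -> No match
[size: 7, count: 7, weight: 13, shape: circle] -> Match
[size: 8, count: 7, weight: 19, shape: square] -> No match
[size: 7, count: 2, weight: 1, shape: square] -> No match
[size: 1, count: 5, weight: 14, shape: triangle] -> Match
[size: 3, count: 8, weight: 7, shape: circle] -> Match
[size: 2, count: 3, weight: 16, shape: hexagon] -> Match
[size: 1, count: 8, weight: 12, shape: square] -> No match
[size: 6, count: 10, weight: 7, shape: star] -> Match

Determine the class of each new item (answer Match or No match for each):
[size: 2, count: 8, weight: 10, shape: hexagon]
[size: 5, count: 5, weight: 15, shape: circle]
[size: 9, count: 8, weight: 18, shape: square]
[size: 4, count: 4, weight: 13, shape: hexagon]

Match, Match, No match, Match

Checking candidate rules against both groups, what survives is: shape is not square.
[size: 2, count: 8, weight: 10, shape: hexagon]: shape is hexagon, matches → Match.
[size: 5, count: 5, weight: 15, shape: circle]: shape is circle, matches → Match.
[size: 9, count: 8, weight: 18, shape: square]: shape is square, does not pass → No match.
[size: 4, count: 4, weight: 13, shape: hexagon]: shape is hexagon, matches → Match.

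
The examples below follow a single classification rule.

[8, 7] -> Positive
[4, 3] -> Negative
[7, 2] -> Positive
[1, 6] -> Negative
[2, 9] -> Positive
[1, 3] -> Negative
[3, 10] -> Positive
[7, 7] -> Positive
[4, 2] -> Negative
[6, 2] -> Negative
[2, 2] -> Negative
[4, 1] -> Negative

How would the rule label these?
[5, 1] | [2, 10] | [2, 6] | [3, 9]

All 'Positive' examples share one property — sum ≥ 9 — and every 'Negative' example lacks it.
[5, 1] — 5+1 = 6, hence Negative.
[2, 10] — 2+10 = 12, hence Positive.
[2, 6] — 2+6 = 8, hence Negative.
[3, 9] — 3+9 = 12, hence Positive.

Negative, Positive, Negative, Positive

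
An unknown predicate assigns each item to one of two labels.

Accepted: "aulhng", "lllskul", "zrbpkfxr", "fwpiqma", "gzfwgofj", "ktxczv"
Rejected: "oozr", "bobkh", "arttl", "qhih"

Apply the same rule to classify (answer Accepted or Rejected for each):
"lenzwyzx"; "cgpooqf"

Accepted, Accepted

The classifier is using: length ≥ 6.
"lenzwyzx" — length 8, hence Accepted.
"cgpooqf" — length 7, hence Accepted.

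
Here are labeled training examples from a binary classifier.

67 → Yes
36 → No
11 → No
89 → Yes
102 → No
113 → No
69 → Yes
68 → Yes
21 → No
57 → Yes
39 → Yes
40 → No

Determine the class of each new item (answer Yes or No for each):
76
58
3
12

All 'Yes' examples share one property — digit sum ≥ 10 — and every 'No' example lacks it.

Yes, Yes, No, No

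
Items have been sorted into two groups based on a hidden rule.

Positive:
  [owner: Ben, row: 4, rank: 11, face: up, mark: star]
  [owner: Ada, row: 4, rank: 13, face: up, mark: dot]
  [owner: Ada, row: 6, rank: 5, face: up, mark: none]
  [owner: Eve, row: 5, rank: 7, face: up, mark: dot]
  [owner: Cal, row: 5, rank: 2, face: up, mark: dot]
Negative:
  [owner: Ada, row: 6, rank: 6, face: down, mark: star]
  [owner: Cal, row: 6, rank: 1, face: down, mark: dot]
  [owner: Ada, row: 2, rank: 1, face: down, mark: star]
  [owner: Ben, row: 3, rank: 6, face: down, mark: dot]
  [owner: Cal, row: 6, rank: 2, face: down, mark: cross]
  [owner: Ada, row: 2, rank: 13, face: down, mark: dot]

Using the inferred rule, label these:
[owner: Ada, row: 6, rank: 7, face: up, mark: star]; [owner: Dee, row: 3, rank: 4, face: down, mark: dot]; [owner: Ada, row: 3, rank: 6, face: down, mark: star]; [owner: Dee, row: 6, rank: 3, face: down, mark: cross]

Positive, Negative, Negative, Negative

Rule: face is up. This holds for each 'Positive' example and fails for each 'Negative' one.
[owner: Ada, row: 6, rank: 7, face: up, mark: star] — face is up, hence Positive. [owner: Dee, row: 3, rank: 4, face: down, mark: dot] — face is down, hence Negative. [owner: Ada, row: 3, rank: 6, face: down, mark: star] — face is down, hence Negative. [owner: Dee, row: 6, rank: 3, face: down, mark: cross] — face is down, hence Negative.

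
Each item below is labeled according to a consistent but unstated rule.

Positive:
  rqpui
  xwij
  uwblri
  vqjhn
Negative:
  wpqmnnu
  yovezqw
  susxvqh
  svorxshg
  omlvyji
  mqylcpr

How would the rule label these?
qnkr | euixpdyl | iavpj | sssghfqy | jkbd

The simplest hypothesis consistent with all the labels is: length ≤ 6.
qnkr: Positive (length 4). euixpdyl: Negative (length 8). iavpj: Positive (length 5). sssghfqy: Negative (length 8). jkbd: Positive (length 4).

Positive, Negative, Positive, Negative, Positive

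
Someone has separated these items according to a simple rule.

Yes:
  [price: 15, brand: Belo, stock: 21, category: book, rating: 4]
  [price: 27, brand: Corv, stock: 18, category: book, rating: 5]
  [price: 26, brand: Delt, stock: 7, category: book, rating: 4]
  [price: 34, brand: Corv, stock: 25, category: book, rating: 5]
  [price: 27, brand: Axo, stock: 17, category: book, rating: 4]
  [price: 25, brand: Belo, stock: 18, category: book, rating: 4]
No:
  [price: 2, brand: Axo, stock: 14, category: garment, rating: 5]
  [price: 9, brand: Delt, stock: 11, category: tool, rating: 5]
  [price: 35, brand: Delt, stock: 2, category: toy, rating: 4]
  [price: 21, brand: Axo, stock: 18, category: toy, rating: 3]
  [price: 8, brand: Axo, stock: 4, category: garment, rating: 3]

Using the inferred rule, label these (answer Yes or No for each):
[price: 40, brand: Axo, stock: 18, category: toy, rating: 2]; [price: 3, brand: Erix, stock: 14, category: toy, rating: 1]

The pattern is that an item is 'Yes' exactly when: category is book.
[price: 40, brand: Axo, stock: 18, category: toy, rating: 2]: category is toy, doesn't match → No. [price: 3, brand: Erix, stock: 14, category: toy, rating: 1]: category is toy, doesn't match → No.

No, No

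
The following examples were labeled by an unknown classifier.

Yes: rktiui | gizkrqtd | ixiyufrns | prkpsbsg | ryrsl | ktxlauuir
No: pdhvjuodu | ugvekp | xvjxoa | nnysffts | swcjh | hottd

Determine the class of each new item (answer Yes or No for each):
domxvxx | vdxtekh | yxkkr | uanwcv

No, No, Yes, No

The classifier is using: contains 'r'.
No: domxvxx, since no 'r'.
No: vdxtekh, since no 'r'.
Yes: yxkkr, since has 'r'.
No: uanwcv, since no 'r'.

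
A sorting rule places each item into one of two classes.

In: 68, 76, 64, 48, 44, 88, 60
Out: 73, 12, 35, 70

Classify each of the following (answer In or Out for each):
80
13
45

The pattern is that an item is 'In' exactly when: multiple of 4 AND at least 35.

In, Out, Out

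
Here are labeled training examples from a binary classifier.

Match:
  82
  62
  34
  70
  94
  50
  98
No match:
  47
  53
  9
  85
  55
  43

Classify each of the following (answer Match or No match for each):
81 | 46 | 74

A rule that fits every label: even — true of each 'Match' example, false of each 'No match' one.
81 → 81 is odd → No match. 46 → 46 is even → Match. 74 → 74 is even → Match.

No match, Match, Match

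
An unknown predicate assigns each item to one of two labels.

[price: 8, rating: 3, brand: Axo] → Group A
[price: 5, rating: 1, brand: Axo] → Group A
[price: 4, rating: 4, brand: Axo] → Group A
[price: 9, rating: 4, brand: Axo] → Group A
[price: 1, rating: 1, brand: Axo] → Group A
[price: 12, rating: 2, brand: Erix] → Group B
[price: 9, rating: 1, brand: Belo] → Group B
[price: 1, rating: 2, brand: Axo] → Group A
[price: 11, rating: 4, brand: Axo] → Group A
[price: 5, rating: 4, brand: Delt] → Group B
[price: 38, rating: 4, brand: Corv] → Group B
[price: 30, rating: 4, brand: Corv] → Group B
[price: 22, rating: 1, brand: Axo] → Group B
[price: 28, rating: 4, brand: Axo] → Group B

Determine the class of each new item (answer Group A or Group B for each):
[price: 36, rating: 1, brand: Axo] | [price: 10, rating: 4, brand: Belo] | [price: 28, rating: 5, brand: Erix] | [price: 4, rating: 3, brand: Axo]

'Group A' ⟺ brand is Axo AND price ≤ 11.
[price: 36, rating: 1, brand: Axo]: brand is Axo, price = 36 — does not fit, so Group B. [price: 10, rating: 4, brand: Belo]: brand is Belo, price = 10 — does not fit, so Group B. [price: 28, rating: 5, brand: Erix]: brand is Erix, price = 28 — does not fit, so Group B. [price: 4, rating: 3, brand: Axo]: brand is Axo, price = 4 — qualifies, so Group A.

Group B, Group B, Group B, Group A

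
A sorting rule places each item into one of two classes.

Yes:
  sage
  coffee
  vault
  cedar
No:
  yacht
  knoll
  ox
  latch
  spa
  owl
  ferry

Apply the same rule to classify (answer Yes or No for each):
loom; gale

One predicate separates the groups cleanly: has ≥ 2 vowels.
loom: 2 vowels — matches, so Yes. gale: 2 vowels — matches, so Yes.

Yes, Yes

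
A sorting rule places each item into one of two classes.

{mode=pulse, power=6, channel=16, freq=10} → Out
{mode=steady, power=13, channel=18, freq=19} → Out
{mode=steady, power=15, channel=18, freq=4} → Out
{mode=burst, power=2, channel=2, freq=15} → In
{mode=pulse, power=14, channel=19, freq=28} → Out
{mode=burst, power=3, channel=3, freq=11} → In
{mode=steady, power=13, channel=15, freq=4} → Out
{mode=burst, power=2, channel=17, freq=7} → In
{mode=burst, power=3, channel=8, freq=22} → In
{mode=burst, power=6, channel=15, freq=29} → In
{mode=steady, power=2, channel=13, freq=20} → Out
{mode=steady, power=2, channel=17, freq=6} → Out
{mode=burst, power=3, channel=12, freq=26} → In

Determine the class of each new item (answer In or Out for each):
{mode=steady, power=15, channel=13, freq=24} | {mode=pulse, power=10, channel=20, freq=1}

One predicate separates the groups cleanly: mode is burst.
Out: {mode=steady, power=15, channel=13, freq=24}, since mode is steady. Out: {mode=pulse, power=10, channel=20, freq=1}, since mode is pulse.

Out, Out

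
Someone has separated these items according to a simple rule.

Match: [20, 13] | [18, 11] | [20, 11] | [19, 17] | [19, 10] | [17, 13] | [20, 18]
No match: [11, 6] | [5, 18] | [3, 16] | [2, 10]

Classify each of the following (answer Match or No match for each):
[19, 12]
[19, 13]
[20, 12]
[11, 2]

Match, Match, Match, No match

Rule: sum ≥ 29. This holds for each 'Match' example and fails for each 'No match' one.
[19, 12] → 19+12 = 31 → Match. [19, 13] → 19+13 = 32 → Match. [20, 12] → 20+12 = 32 → Match. [11, 2] → 11+2 = 13 → No match.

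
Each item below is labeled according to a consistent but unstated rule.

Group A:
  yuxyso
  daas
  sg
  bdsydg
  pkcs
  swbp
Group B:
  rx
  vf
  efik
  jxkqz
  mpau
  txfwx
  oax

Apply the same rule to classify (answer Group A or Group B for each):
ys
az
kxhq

The classifier is using: contains 's'.
ys → has 's' → Group A. az → no 's' → Group B. kxhq → no 's' → Group B.

Group A, Group B, Group B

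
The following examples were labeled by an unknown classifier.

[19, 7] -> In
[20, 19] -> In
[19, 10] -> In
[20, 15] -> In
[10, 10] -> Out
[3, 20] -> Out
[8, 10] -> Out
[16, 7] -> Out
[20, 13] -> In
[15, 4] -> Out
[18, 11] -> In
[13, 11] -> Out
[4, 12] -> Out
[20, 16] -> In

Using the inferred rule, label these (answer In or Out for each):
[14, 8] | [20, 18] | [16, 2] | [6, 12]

Out, In, Out, Out

The distinguishing property — sum ≥ 26 — holds for all the 'In' cases and none of the 'Out' cases.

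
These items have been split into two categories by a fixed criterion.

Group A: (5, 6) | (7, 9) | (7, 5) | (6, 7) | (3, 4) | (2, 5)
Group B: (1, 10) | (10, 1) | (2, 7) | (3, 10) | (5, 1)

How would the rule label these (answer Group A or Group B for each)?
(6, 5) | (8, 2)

One predicate separates the groups cleanly: |first − second| ≤ 3.
(6, 5) → |6−5| = 1 → Group A.
(8, 2) → |8−2| = 6 → Group B.

Group A, Group B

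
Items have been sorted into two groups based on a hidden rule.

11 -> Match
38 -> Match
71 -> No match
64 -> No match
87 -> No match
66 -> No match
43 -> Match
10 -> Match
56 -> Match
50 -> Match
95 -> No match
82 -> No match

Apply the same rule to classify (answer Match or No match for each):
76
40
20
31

No match, Match, Match, Match

The classifier is using: at most 56.
76: No match (76 > 56). 40: Match (40 ≤ 56). 20: Match (20 ≤ 56). 31: Match (31 ≤ 56).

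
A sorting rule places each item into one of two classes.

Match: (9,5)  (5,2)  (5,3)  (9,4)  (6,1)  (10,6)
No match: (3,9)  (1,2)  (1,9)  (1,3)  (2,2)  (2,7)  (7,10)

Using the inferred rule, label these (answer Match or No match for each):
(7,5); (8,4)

Rule: first > second. This holds for each 'Match' example and fails for each 'No match' one.

Match, Match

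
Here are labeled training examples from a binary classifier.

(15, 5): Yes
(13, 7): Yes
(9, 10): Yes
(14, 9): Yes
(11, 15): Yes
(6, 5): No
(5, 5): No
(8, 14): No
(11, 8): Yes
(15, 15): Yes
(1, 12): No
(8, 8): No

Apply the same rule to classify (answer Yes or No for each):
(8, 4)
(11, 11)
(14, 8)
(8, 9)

The simplest hypothesis consistent with all the labels is: first ≥ 9.

No, Yes, Yes, No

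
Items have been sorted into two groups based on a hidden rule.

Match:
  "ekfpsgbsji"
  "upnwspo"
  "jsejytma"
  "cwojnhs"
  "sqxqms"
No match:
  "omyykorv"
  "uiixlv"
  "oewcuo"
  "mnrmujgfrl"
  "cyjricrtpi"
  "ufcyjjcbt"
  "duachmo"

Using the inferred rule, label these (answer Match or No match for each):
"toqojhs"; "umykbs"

Match, Match

Looking at the examples, the only property every 'Match' case has and every 'No match' case lacks is: contains 's'.
"toqojhs": has 's', qualifies → Match. "umykbs": has 's', qualifies → Match.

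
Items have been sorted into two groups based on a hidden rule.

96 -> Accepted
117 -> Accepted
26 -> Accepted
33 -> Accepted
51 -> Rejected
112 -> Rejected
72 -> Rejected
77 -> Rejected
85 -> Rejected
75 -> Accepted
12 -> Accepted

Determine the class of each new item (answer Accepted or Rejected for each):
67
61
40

Rejected, Accepted, Accepted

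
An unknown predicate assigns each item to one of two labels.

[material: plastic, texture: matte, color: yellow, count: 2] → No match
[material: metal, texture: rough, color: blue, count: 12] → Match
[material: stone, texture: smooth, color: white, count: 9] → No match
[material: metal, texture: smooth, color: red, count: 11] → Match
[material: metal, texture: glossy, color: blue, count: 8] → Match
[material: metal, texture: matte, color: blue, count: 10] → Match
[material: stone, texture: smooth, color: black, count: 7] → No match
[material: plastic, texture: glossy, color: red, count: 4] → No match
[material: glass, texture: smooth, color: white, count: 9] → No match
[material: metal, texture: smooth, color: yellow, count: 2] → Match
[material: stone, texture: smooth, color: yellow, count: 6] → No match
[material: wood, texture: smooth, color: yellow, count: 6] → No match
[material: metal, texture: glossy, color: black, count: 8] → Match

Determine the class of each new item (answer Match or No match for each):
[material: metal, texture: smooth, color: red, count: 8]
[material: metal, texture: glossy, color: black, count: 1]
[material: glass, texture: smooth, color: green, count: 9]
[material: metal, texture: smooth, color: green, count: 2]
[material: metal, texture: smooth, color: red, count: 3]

Match, Match, No match, Match, Match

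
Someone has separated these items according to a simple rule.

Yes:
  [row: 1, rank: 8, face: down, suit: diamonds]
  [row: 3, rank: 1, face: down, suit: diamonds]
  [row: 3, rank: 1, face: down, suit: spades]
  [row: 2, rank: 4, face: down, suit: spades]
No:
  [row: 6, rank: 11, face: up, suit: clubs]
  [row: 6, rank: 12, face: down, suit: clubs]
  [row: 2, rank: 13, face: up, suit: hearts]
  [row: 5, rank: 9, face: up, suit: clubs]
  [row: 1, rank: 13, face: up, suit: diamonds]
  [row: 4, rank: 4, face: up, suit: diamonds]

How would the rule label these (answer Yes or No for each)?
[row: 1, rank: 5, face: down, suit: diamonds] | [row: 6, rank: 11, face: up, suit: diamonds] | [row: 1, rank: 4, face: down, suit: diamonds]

Yes, No, Yes

Rule: face is down AND row ≤ 3. This holds for each 'Yes' example and fails for each 'No' one.
[row: 1, rank: 5, face: down, suit: diamonds]: face is down, row = 1 — meets the rule, so Yes.
[row: 6, rank: 11, face: up, suit: diamonds]: face is up, row = 6 — doesn't match, so No.
[row: 1, rank: 4, face: down, suit: diamonds]: face is down, row = 1 — meets the rule, so Yes.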